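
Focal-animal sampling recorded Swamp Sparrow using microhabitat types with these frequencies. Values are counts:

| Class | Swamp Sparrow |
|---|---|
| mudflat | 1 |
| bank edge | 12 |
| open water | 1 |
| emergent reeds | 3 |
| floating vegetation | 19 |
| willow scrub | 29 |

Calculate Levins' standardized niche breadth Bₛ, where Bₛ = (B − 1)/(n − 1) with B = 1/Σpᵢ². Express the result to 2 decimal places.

Proportions for Swamp Sparrow (n=65): 1/65=0.0154, 12/65=0.1846, 1/65=0.0154, 3/65=0.0462, 19/65=0.2923, 29/65=0.4462
Σpᵢ² = 0.0154² + 0.1846² + 0.0154² + 0.0462² + 0.2923² + 0.4462² = 0.000237 + 0.034077 + 0.000237 + 0.002134 + 0.085439 + 0.199094 = 0.321218
B = 1 / 0.321218 = 3.1132
Bₛ = (B − 1)/(n − 1) = (3.1132 − 1)/(6 − 1) = 2.1132/5 = 0.4226

0.42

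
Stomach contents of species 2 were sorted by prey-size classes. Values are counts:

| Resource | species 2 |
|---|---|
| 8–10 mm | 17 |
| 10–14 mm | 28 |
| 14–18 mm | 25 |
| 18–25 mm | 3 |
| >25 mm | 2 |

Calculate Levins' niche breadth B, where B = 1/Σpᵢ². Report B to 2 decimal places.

3.29

Proportions for species 2 (n=75): 17/75=0.2267, 28/75=0.3733, 25/75=0.3333, 3/75=0.0400, 2/75=0.0267
Σpᵢ² = 0.2267² + 0.3733² + 0.3333² + 0.0400² + 0.0267² = 0.051393 + 0.139353 + 0.111089 + 0.001600 + 0.000713 = 0.304148
B = 1 / 0.304148 = 3.2879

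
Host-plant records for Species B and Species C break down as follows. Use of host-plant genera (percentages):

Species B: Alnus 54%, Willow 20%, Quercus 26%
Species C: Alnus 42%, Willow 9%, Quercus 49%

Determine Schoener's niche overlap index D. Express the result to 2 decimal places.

0.77

Convert percentages to proportions (divide by 100).
Σ|p₁ᵢ − p₂ᵢ| = 0.12 + 0.11 + 0.23 = 0.46
D = 1 − ½ × 0.46 = 1 − 0.230 = 0.7700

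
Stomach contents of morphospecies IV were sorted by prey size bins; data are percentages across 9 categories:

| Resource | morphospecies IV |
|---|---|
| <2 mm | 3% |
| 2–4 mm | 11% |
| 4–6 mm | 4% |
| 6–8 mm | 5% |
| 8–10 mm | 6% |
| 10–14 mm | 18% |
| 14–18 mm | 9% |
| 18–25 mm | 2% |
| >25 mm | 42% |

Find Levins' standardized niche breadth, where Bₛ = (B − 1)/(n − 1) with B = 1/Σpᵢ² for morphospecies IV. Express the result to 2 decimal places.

0.40

Convert percentages to proportions (divide by 100).
Σpᵢ² = 0.03² + 0.11² + 0.04² + 0.05² + 0.06² + 0.18² + 0.09² + 0.02² + 0.42² = 0.0009 + 0.0121 + 0.0016 + 0.0025 + 0.0036 + 0.0324 + 0.0081 + 0.0004 + 0.1764 = 0.2380
B = 1 / 0.2380 = 4.2017
Bₛ = (B − 1)/(n − 1) = (4.2017 − 1)/(9 − 1) = 3.2017/8 = 0.4002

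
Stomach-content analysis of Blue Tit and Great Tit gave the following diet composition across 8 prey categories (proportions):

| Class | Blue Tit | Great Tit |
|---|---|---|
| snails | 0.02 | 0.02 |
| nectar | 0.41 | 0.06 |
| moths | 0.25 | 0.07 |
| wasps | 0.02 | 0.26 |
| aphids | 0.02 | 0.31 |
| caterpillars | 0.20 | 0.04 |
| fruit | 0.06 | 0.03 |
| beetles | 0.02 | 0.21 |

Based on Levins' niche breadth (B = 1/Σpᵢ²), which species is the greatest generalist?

Great Tit

Σp_Blueᵢ² = 0.02² + 0.41² + 0.25² + 0.02² + 0.02² + 0.20² + 0.06² + 0.02² = 0.0004 + 0.1681 + 0.0625 + 0.0004 + 0.0004 + 0.0400 + 0.0036 + 0.0004 = 0.2758
B_Blue = 1 / 0.2758 = 3.6258
Σp_Greaᵢ² = 0.02² + 0.06² + 0.07² + 0.26² + 0.31² + 0.04² + 0.03² + 0.21² = 0.0004 + 0.0036 + 0.0049 + 0.0676 + 0.0961 + 0.0016 + 0.0009 + 0.0441 = 0.2192
B_Grea = 1 / 0.2192 = 4.5620
Highest B → broadest niche (most generalist): Great Tit (B = 4.56).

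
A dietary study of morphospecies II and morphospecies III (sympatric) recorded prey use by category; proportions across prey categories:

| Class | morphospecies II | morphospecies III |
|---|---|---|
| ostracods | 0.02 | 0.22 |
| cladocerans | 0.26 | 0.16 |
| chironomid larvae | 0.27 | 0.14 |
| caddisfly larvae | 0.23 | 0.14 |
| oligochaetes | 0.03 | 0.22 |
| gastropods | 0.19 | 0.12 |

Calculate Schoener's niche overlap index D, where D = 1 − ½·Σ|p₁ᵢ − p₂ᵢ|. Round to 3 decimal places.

0.610

Σ|p₁ᵢ − p₂ᵢ| = 0.20 + 0.10 + 0.13 + 0.09 + 0.19 + 0.07 = 0.78
D = 1 − ½ × 0.78 = 1 − 0.390 = 0.61000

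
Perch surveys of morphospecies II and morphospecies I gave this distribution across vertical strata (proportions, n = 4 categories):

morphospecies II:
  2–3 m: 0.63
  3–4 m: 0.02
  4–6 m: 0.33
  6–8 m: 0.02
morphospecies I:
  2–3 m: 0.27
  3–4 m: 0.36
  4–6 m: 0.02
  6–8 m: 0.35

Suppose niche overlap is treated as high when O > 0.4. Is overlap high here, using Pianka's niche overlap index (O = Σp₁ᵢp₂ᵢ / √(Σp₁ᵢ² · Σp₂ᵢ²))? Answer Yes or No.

Yes

Σ p₁ᵢp₂ᵢ = 0.1701 + 0.0072 + 0.0066 + 0.0070 = 0.1909
Σp_1ᵢ² = 0.63² + 0.02² + 0.33² + 0.02² = 0.3969 + 0.0004 + 0.1089 + 0.0004 = 0.5066
Σp_2ᵢ² = 0.27² + 0.36² + 0.02² + 0.35² = 0.0729 + 0.1296 + 0.0004 + 0.1225 = 0.3254
O = 0.1909 / √(0.5066 × 0.3254) = 0.1909 / 0.40601 = 0.4702
O = 0.4702 > 0.4 → Yes.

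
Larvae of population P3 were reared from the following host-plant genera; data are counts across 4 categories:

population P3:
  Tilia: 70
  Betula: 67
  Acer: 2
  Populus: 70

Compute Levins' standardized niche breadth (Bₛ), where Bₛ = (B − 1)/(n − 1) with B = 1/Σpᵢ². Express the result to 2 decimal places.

0.69

Proportions for population P3 (n=209): 70/209=0.3349, 67/209=0.3206, 2/209=0.0096, 70/209=0.3349
Σpᵢ² = 0.3349² + 0.3206² + 0.0096² + 0.3349² = 0.112158 + 0.102784 + 0.000092 + 0.112158 = 0.327192
B = 1 / 0.327192 = 3.0563
Bₛ = (B − 1)/(n − 1) = (3.0563 − 1)/(4 − 1) = 2.0563/3 = 0.6854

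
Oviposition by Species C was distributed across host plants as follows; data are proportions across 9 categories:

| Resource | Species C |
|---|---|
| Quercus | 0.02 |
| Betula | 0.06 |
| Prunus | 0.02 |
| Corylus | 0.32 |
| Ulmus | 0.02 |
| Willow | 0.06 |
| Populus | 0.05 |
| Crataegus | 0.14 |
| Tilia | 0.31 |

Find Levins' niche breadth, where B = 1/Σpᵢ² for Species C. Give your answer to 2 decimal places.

Σpᵢ² = 0.02² + 0.06² + 0.02² + 0.32² + 0.02² + 0.06² + 0.05² + 0.14² + 0.31² = 0.0004 + 0.0036 + 0.0004 + 0.1024 + 0.0004 + 0.0036 + 0.0025 + 0.0196 + 0.0961 = 0.2290
B = 1 / 0.2290 = 4.3668

4.37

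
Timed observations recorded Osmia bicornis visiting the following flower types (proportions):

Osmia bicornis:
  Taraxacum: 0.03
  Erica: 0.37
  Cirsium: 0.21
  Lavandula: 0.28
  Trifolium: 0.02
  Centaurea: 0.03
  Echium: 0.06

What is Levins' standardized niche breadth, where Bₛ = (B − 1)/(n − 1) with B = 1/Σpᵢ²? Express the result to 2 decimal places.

0.46

Σpᵢ² = 0.03² + 0.37² + 0.21² + 0.28² + 0.02² + 0.03² + 0.06² = 0.0009 + 0.1369 + 0.0441 + 0.0784 + 0.0004 + 0.0009 + 0.0036 = 0.2652
B = 1 / 0.2652 = 3.7707
Bₛ = (B − 1)/(n − 1) = (3.7707 − 1)/(7 − 1) = 2.7707/6 = 0.4618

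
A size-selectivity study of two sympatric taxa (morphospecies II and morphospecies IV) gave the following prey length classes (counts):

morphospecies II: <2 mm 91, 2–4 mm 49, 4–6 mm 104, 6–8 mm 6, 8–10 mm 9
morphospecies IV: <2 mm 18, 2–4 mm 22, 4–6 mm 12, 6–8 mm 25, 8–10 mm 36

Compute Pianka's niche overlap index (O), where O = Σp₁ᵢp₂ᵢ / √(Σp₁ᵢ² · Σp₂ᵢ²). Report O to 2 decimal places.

0.56

Proportions for morphospecies II (n=259): 91/259=0.3514, 49/259=0.1892, 104/259=0.4015, 6/259=0.0232, 9/259=0.0347
Proportions for morphospecies IV (n=113): 18/113=0.1593, 22/113=0.1947, 12/113=0.1062, 25/113=0.2212, 36/113=0.3186
Σ p₁ᵢp₂ᵢ = 0.055978 + 0.036837 + 0.042639 + 0.005132 + 0.011055 = 0.151641
Σp_1ᵢ² = 0.3514² + 0.1892² + 0.4015² + 0.0232² + 0.0347² = 0.123482 + 0.035797 + 0.161202 + 0.000538 + 0.001204 = 0.322223
Σp_2ᵢ² = 0.1593² + 0.1947² + 0.1062² + 0.2212² + 0.3186² = 0.025376 + 0.037908 + 0.011278 + 0.048929 + 0.101506 = 0.224997
O = 0.151641 / √(0.322223 × 0.224997) = 0.151641 / 0.2692568 = 0.5632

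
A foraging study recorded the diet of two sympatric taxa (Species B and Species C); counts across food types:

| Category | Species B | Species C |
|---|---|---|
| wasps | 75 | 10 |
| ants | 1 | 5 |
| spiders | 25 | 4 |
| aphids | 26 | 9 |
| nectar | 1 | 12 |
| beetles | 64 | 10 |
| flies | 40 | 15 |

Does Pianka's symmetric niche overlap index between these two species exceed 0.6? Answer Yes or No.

Proportions for Species B (n=232): 75/232=0.3233, 1/232=0.0043, 25/232=0.1078, 26/232=0.1121, 1/232=0.0043, 64/232=0.2759, 40/232=0.1724
Proportions for Species C (n=65): 10/65=0.1538, 5/65=0.0769, 4/65=0.0615, 9/65=0.1385, 12/65=0.1846, 10/65=0.1538, 15/65=0.2308
Σ p₁ᵢp₂ᵢ = 0.049724 + 0.000331 + 0.006630 + 0.015526 + 0.000794 + 0.042433 + 0.039790 = 0.155228
Σp_1ᵢ² = 0.3233² + 0.0043² + 0.1078² + 0.1121² + 0.0043² + 0.2759² + 0.1724² = 0.104523 + 0.000018 + 0.011621 + 0.012566 + 0.000018 + 0.076121 + 0.029722 = 0.234589
Σp_2ᵢ² = 0.1538² + 0.0769² + 0.0615² + 0.1385² + 0.1846² + 0.1538² + 0.2308² = 0.023654 + 0.005914 + 0.003782 + 0.019182 + 0.034077 + 0.023654 + 0.053269 = 0.163532
O = 0.155228 / √(0.234589 × 0.163532) = 0.155228 / 0.1958643 = 0.7925
O = 0.7925 > 0.6 → Yes.

Yes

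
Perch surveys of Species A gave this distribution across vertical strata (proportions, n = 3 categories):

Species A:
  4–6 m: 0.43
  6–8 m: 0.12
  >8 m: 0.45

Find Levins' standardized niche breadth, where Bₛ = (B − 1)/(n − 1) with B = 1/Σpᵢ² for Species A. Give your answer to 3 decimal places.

0.744

Σpᵢ² = 0.43² + 0.12² + 0.45² = 0.1849 + 0.0144 + 0.2025 = 0.4018
B = 1 / 0.4018 = 2.48880
Bₛ = (B − 1)/(n − 1) = (2.48880 − 1)/(3 − 1) = 1.48880/2 = 0.74440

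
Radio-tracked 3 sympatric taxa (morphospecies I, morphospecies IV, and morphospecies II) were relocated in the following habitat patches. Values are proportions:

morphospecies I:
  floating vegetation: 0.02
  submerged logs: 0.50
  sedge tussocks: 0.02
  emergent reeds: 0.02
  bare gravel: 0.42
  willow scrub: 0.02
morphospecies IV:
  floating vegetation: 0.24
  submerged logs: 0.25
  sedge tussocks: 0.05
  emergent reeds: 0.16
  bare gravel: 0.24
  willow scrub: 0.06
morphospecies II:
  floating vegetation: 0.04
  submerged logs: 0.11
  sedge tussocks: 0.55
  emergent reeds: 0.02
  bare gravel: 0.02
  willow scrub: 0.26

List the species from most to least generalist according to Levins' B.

Σp_Iᵢ² = 0.02² + 0.50² + 0.02² + 0.02² + 0.42² + 0.02² = 0.0004 + 0.2500 + 0.0004 + 0.0004 + 0.1764 + 0.0004 = 0.4280
B_I = 1 / 0.4280 = 2.3364
Σp_IVᵢ² = 0.24² + 0.25² + 0.05² + 0.16² + 0.24² + 0.06² = 0.0576 + 0.0625 + 0.0025 + 0.0256 + 0.0576 + 0.0036 = 0.2094
B_IV = 1 / 0.2094 = 4.7755
Σp_IIᵢ² = 0.04² + 0.11² + 0.55² + 0.02² + 0.02² + 0.26² = 0.0016 + 0.0121 + 0.3025 + 0.0004 + 0.0004 + 0.0676 = 0.3846
B_II = 1 / 0.3846 = 2.6001
Ranking by B (broadest → narrowest): morphospecies IV (4.78) > morphospecies II (2.60) > morphospecies I (2.34)

morphospecies IV > morphospecies II > morphospecies I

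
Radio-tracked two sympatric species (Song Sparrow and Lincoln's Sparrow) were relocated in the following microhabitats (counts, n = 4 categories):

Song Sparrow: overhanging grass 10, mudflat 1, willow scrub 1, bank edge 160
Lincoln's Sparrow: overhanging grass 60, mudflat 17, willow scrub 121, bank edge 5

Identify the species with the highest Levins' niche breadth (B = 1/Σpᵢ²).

Lincoln's Sparrow

Proportions for Song Sparrow (n=172): 10/172=0.0581, 1/172=0.0058, 1/172=0.0058, 160/172=0.9302
Proportions for Lincoln's Sparrow (n=203): 60/203=0.2956, 17/203=0.0837, 121/203=0.5961, 5/203=0.0246
Σp_Songᵢ² = 0.0581² + 0.0058² + 0.0058² + 0.9302² = 0.003376 + 0.000034 + 0.000034 + 0.865272 = 0.868716
B_Song = 1 / 0.868716 = 1.1511
Σp_Lincᵢ² = 0.2956² + 0.0837² + 0.5961² + 0.0246² = 0.087379 + 0.007006 + 0.355335 + 0.000605 = 0.450325
B_Linc = 1 / 0.450325 = 2.2206
Highest B → broadest niche (most generalist): Lincoln's Sparrow (B = 2.22).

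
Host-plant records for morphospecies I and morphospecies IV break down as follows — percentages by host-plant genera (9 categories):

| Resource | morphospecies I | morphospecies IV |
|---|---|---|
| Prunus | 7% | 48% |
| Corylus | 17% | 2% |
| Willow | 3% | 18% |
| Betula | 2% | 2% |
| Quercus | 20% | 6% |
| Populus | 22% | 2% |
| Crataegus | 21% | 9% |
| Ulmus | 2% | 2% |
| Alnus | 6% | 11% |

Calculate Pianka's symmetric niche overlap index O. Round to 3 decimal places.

0.383

Convert percentages to proportions (divide by 100).
Σ p₁ᵢp₂ᵢ = 0.0336 + 0.0034 + 0.0054 + 0.0004 + 0.0120 + 0.0044 + 0.0189 + 0.0004 + 0.0066 = 0.0851
Σp_1ᵢ² = 0.07² + 0.17² + 0.03² + 0.02² + 0.20² + 0.22² + 0.21² + 0.02² + 0.06² = 0.0049 + 0.0289 + 0.0009 + 0.0004 + 0.0400 + 0.0484 + 0.0441 + 0.0004 + 0.0036 = 0.1716
Σp_2ᵢ² = 0.48² + 0.02² + 0.18² + 0.02² + 0.06² + 0.02² + 0.09² + 0.02² + 0.11² = 0.2304 + 0.0004 + 0.0324 + 0.0004 + 0.0036 + 0.0004 + 0.0081 + 0.0004 + 0.0121 = 0.2882
O = 0.0851 / √(0.1716 × 0.2882) = 0.0851 / 0.222385 = 0.38267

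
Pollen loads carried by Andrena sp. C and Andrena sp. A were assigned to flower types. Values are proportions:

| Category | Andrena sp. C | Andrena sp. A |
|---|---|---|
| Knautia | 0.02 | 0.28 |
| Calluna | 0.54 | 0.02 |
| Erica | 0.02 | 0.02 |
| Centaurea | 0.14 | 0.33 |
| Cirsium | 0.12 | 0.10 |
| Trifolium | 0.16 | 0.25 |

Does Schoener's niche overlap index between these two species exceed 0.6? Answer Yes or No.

Σ|p₁ᵢ − p₂ᵢ| = 0.26 + 0.52 + 0.00 + 0.19 + 0.02 + 0.09 = 1.08
D = 1 − ½ × 1.08 = 1 − 0.540 = 0.4600
D = 0.4600 < 0.6 → No.

No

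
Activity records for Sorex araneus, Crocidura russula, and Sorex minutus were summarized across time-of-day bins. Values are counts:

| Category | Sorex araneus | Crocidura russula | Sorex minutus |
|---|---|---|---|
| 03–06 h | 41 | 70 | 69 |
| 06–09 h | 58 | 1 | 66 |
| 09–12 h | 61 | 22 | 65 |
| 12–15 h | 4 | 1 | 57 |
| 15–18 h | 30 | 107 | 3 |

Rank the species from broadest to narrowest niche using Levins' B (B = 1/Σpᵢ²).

Sorex minutus > Sorex araneus > Crocidura russula

Proportions for Sorex araneus (n=194): 41/194=0.2113, 58/194=0.2990, 61/194=0.3144, 4/194=0.0206, 30/194=0.1546
Proportions for Crocidura russula (n=201): 70/201=0.3483, 1/201=0.0050, 22/201=0.1095, 1/201=0.0050, 107/201=0.5323
Proportions for Sorex minutus (n=260): 69/260=0.2654, 66/260=0.2538, 65/260=0.2500, 57/260=0.2192, 3/260=0.0115
Σp_aranᵢ² = 0.2113² + 0.2990² + 0.3144² + 0.0206² + 0.1546² = 0.044648 + 0.089401 + 0.098847 + 0.000424 + 0.023901 = 0.257221
B_aran = 1 / 0.257221 = 3.8877
Σp_russᵢ² = 0.3483² + 0.0050² + 0.1095² + 0.0050² + 0.5323² = 0.121313 + 0.000025 + 0.011990 + 0.000025 + 0.283343 = 0.416696
B_russ = 1 / 0.416696 = 2.3998
Σp_minuᵢ² = 0.2654² + 0.2538² + 0.2500² + 0.2192² + 0.0115² = 0.070437 + 0.064414 + 0.062500 + 0.048049 + 0.000132 = 0.245532
B_minu = 1 / 0.245532 = 4.0728
Ranking by B (broadest → narrowest): Sorex minutus (4.07) > Sorex araneus (3.89) > Crocidura russula (2.40)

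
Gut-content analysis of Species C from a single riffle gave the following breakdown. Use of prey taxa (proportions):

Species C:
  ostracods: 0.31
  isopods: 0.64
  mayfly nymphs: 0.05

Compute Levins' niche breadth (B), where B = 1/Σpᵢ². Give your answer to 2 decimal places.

Σpᵢ² = 0.31² + 0.64² + 0.05² = 0.0961 + 0.4096 + 0.0025 = 0.5082
B = 1 / 0.5082 = 1.9677

1.97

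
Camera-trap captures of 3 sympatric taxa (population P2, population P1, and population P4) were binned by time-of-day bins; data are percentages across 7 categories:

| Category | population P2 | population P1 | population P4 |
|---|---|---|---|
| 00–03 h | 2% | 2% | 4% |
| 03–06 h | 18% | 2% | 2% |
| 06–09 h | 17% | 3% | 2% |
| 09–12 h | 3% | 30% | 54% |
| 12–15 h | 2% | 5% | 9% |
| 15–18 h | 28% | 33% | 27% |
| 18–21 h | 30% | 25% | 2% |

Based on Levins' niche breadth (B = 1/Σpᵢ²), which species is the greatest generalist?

Convert percentages to proportions (divide by 100).
Σp_P2ᵢ² = 0.02² + 0.18² + 0.17² + 0.03² + 0.02² + 0.28² + 0.30² = 0.0004 + 0.0324 + 0.0289 + 0.0009 + 0.0004 + 0.0784 + 0.0900 = 0.2314
B_P2 = 1 / 0.2314 = 4.3215
Σp_P1ᵢ² = 0.02² + 0.02² + 0.03² + 0.30² + 0.05² + 0.33² + 0.25² = 0.0004 + 0.0004 + 0.0009 + 0.0900 + 0.0025 + 0.1089 + 0.0625 = 0.2656
B_P1 = 1 / 0.2656 = 3.7651
Σp_P4ᵢ² = 0.04² + 0.02² + 0.02² + 0.54² + 0.09² + 0.27² + 0.02² = 0.0016 + 0.0004 + 0.0004 + 0.2916 + 0.0081 + 0.0729 + 0.0004 = 0.3754
B_P4 = 1 / 0.3754 = 2.6638
Highest B → broadest niche (most generalist): population P2 (B = 4.32).

population P2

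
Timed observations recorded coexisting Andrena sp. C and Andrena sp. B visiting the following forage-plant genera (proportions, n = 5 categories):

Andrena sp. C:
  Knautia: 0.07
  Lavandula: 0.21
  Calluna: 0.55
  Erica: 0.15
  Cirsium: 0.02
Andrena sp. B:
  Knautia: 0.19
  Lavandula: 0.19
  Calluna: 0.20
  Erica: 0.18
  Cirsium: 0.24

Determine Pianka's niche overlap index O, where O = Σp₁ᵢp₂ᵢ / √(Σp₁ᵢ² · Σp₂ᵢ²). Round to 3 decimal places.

Σ p₁ᵢp₂ᵢ = 0.0133 + 0.0399 + 0.1100 + 0.0270 + 0.0048 = 0.1950
Σp_1ᵢ² = 0.07² + 0.21² + 0.55² + 0.15² + 0.02² = 0.0049 + 0.0441 + 0.3025 + 0.0225 + 0.0004 = 0.3744
Σp_2ᵢ² = 0.19² + 0.19² + 0.20² + 0.18² + 0.24² = 0.0361 + 0.0361 + 0.0400 + 0.0324 + 0.0576 = 0.2022
O = 0.1950 / √(0.3744 × 0.2022) = 0.1950 / 0.275143 = 0.70872

0.709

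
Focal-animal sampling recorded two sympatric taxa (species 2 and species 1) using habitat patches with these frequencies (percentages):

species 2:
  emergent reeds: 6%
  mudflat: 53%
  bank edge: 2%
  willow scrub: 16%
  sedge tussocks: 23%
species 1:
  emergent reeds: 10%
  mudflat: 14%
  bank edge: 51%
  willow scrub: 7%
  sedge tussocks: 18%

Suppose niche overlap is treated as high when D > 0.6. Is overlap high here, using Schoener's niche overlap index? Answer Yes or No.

Convert percentages to proportions (divide by 100).
Σ|p₁ᵢ − p₂ᵢ| = 0.04 + 0.39 + 0.49 + 0.09 + 0.05 = 1.06
D = 1 − ½ × 1.06 = 1 − 0.530 = 0.4700
D = 0.4700 < 0.6 → No.

No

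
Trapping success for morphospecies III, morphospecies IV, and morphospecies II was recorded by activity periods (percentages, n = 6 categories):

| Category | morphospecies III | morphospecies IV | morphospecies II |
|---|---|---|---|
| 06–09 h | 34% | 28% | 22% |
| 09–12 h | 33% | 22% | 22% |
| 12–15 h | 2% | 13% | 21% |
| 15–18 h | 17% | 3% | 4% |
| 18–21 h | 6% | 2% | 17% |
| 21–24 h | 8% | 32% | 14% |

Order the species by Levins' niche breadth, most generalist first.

Convert percentages to proportions (divide by 100).
Σp_IIIᵢ² = 0.34² + 0.33² + 0.02² + 0.17² + 0.06² + 0.08² = 0.1156 + 0.1089 + 0.0004 + 0.0289 + 0.0036 + 0.0064 = 0.2638
B_III = 1 / 0.2638 = 3.7908
Σp_IVᵢ² = 0.28² + 0.22² + 0.13² + 0.03² + 0.02² + 0.32² = 0.0784 + 0.0484 + 0.0169 + 0.0009 + 0.0004 + 0.1024 = 0.2474
B_IV = 1 / 0.2474 = 4.0420
Σp_IIᵢ² = 0.22² + 0.22² + 0.21² + 0.04² + 0.17² + 0.14² = 0.0484 + 0.0484 + 0.0441 + 0.0016 + 0.0289 + 0.0196 = 0.1910
B_II = 1 / 0.1910 = 5.2356
Ranking by B (broadest → narrowest): morphospecies II (5.24) > morphospecies IV (4.04) > morphospecies III (3.79)

morphospecies II > morphospecies IV > morphospecies III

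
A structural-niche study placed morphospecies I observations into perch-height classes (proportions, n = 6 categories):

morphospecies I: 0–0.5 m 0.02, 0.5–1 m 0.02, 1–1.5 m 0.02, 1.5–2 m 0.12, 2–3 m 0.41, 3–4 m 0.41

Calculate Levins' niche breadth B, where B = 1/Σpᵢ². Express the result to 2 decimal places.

Σpᵢ² = 0.02² + 0.02² + 0.02² + 0.12² + 0.41² + 0.41² = 0.0004 + 0.0004 + 0.0004 + 0.0144 + 0.1681 + 0.1681 = 0.3518
B = 1 / 0.3518 = 2.8425

2.84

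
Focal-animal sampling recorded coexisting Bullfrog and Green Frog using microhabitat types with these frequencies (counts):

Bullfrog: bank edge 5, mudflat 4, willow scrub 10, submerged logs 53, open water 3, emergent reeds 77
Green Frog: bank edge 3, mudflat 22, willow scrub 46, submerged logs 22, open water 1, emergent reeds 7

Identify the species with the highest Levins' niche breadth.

Proportions for Bullfrog (n=152): 5/152=0.0329, 4/152=0.0263, 10/152=0.0658, 53/152=0.3487, 3/152=0.0197, 77/152=0.5066
Proportions for Green Frog (n=101): 3/101=0.0297, 22/101=0.2178, 46/101=0.4554, 22/101=0.2178, 1/101=0.0099, 7/101=0.0693
Σp_Bullᵢ² = 0.0329² + 0.0263² + 0.0658² + 0.3487² + 0.0197² + 0.5066² = 0.001082 + 0.000692 + 0.004330 + 0.121592 + 0.000388 + 0.256644 = 0.384728
B_Bull = 1 / 0.384728 = 2.5992
Σp_Frogᵢ² = 0.0297² + 0.2178² + 0.4554² + 0.2178² + 0.0099² + 0.0693² = 0.000882 + 0.047437 + 0.207389 + 0.047437 + 0.000098 + 0.004802 = 0.308045
B_Frog = 1 / 0.308045 = 3.2463
Highest B → broadest niche (most generalist): Green Frog (B = 3.25).

Green Frog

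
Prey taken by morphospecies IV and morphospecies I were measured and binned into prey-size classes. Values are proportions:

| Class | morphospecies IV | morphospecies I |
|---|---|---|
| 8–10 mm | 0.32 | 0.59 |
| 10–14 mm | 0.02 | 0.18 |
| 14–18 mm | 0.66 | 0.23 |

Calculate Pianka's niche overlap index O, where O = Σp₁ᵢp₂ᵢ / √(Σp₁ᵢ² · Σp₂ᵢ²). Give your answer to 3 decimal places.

Σ p₁ᵢp₂ᵢ = 0.1888 + 0.0036 + 0.1518 = 0.3442
Σp_1ᵢ² = 0.32² + 0.02² + 0.66² = 0.1024 + 0.0004 + 0.4356 = 0.5384
Σp_2ᵢ² = 0.59² + 0.18² + 0.23² = 0.3481 + 0.0324 + 0.0529 = 0.4334
O = 0.3442 / √(0.5384 × 0.4334) = 0.3442 / 0.483055 = 0.71255

0.713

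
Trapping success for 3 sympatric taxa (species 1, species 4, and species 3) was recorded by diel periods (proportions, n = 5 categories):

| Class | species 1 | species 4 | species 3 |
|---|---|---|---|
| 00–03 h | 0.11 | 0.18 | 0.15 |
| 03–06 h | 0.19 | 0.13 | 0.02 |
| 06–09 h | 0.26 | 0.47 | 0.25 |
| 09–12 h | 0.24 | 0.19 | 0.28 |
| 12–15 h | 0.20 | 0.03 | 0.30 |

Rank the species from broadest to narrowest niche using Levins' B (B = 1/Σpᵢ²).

species 1 > species 3 > species 4

Σp_1ᵢ² = 0.11² + 0.19² + 0.26² + 0.24² + 0.20² = 0.0121 + 0.0361 + 0.0676 + 0.0576 + 0.0400 = 0.2134
B_1 = 1 / 0.2134 = 4.6860
Σp_4ᵢ² = 0.18² + 0.13² + 0.47² + 0.19² + 0.03² = 0.0324 + 0.0169 + 0.2209 + 0.0361 + 0.0009 = 0.3072
B_4 = 1 / 0.3072 = 3.2552
Σp_3ᵢ² = 0.15² + 0.02² + 0.25² + 0.28² + 0.30² = 0.0225 + 0.0004 + 0.0625 + 0.0784 + 0.0900 = 0.2538
B_3 = 1 / 0.2538 = 3.9401
Ranking by B (broadest → narrowest): species 1 (4.69) > species 3 (3.94) > species 4 (3.26)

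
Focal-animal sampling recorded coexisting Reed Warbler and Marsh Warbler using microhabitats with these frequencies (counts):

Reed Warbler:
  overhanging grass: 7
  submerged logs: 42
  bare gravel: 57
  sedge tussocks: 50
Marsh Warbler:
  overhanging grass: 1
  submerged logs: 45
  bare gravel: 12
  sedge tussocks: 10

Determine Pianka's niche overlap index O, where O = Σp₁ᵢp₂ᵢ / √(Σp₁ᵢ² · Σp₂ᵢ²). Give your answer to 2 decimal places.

0.74

Proportions for Reed Warbler (n=156): 7/156=0.0449, 42/156=0.2692, 57/156=0.3654, 50/156=0.3205
Proportions for Marsh Warbler (n=68): 1/68=0.0147, 45/68=0.6618, 12/68=0.1765, 10/68=0.1471
Σ p₁ᵢp₂ᵢ = 0.000660 + 0.178157 + 0.064493 + 0.047146 = 0.290456
Σp_1ᵢ² = 0.0449² + 0.2692² + 0.3654² + 0.3205² = 0.002016 + 0.072469 + 0.133517 + 0.102720 = 0.310722
Σp_2ᵢ² = 0.0147² + 0.6618² + 0.1765² + 0.1471² = 0.000216 + 0.437979 + 0.031152 + 0.021638 = 0.490985
O = 0.290456 / √(0.310722 × 0.490985) = 0.290456 / 0.3905891 = 0.7436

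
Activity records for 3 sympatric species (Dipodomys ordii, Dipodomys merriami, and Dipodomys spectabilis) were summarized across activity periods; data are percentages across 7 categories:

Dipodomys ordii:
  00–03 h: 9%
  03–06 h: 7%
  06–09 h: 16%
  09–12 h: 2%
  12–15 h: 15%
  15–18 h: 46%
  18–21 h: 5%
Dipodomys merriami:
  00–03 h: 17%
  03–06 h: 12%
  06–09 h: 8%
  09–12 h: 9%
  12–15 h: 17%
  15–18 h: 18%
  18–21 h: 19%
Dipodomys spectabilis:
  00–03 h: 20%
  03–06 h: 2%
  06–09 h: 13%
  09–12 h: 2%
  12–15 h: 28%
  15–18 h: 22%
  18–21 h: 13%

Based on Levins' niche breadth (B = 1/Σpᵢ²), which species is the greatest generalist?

Dipodomys merriami

Convert percentages to proportions (divide by 100).
Σp_ordiᵢ² = 0.09² + 0.07² + 0.16² + 0.02² + 0.15² + 0.46² + 0.05² = 0.0081 + 0.0049 + 0.0256 + 0.0004 + 0.0225 + 0.2116 + 0.0025 = 0.2756
B_ordi = 1 / 0.2756 = 3.6284
Σp_merrᵢ² = 0.17² + 0.12² + 0.08² + 0.09² + 0.17² + 0.18² + 0.19² = 0.0289 + 0.0144 + 0.0064 + 0.0081 + 0.0289 + 0.0324 + 0.0361 = 0.1552
B_merr = 1 / 0.1552 = 6.4433
Σp_specᵢ² = 0.20² + 0.02² + 0.13² + 0.02² + 0.28² + 0.22² + 0.13² = 0.0400 + 0.0004 + 0.0169 + 0.0004 + 0.0784 + 0.0484 + 0.0169 = 0.2014
B_spec = 1 / 0.2014 = 4.9652
Highest B → broadest niche (most generalist): Dipodomys merriami (B = 6.44).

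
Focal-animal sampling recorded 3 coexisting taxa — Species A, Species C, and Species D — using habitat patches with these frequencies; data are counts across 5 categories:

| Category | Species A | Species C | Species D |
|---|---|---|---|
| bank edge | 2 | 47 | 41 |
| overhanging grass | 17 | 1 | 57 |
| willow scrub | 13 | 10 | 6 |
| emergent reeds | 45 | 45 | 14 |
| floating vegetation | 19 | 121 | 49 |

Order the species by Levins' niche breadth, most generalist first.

Proportions for Species A (n=96): 2/96=0.0208, 17/96=0.1771, 13/96=0.1354, 45/96=0.4688, 19/96=0.1979
Proportions for Species C (n=224): 47/224=0.2098, 1/224=0.0045, 10/224=0.0446, 45/224=0.2009, 121/224=0.5402
Proportions for Species D (n=167): 41/167=0.2455, 57/167=0.3413, 6/167=0.0359, 14/167=0.0838, 49/167=0.2934
Σp_Aᵢ² = 0.0208² + 0.1771² + 0.1354² + 0.4688² + 0.1979² = 0.000433 + 0.031364 + 0.018333 + 0.219773 + 0.039164 = 0.309067
B_A = 1 / 0.309067 = 3.2355
Σp_Cᵢ² = 0.2098² + 0.0045² + 0.0446² + 0.2009² + 0.5402² = 0.044016 + 0.000020 + 0.001989 + 0.040361 + 0.291816 = 0.378202
B_C = 1 / 0.378202 = 2.6441
Σp_Dᵢ² = 0.2455² + 0.3413² + 0.0359² + 0.0838² + 0.2934² = 0.060270 + 0.116486 + 0.001289 + 0.007022 + 0.086084 = 0.271151
B_D = 1 / 0.271151 = 3.6880
Ranking by B (broadest → narrowest): Species D (3.69) > Species A (3.24) > Species C (2.64)

Species D > Species A > Species C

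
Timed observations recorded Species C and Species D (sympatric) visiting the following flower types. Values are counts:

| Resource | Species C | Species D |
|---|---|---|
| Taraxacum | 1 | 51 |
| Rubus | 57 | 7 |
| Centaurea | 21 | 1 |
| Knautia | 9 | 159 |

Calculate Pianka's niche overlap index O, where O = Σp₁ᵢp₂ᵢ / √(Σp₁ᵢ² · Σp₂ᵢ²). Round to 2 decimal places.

0.19

Proportions for Species C (n=88): 1/88=0.0114, 57/88=0.6477, 21/88=0.2386, 9/88=0.1023
Proportions for Species D (n=218): 51/218=0.2339, 7/218=0.0321, 1/218=0.0046, 159/218=0.7294
Σ p₁ᵢp₂ᵢ = 0.002666 + 0.020791 + 0.001098 + 0.074618 = 0.099173
Σp_1ᵢ² = 0.0114² + 0.6477² + 0.2386² + 0.1023² = 0.000130 + 0.419515 + 0.056930 + 0.010465 = 0.487040
Σp_2ᵢ² = 0.2339² + 0.0321² + 0.0046² + 0.7294² = 0.054709 + 0.001030 + 0.000021 + 0.532024 = 0.587784
O = 0.099173 / √(0.487040 × 0.587784) = 0.099173 / 0.5350461 = 0.1854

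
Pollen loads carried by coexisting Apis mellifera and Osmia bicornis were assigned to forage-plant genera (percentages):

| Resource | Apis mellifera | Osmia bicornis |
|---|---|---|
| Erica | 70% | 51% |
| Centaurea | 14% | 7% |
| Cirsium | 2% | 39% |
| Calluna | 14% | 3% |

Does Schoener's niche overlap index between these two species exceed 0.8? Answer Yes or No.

No

Convert percentages to proportions (divide by 100).
Σ|p₁ᵢ − p₂ᵢ| = 0.19 + 0.07 + 0.37 + 0.11 = 0.74
D = 1 − ½ × 0.74 = 1 − 0.370 = 0.6300
D = 0.6300 < 0.8 → No.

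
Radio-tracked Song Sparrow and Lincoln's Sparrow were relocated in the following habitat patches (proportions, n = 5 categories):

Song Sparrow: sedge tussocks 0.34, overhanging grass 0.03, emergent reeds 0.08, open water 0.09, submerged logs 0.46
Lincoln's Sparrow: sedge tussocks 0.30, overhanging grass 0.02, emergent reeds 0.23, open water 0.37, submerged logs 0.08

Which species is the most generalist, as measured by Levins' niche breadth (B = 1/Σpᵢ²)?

Lincoln's Sparrow

Σp_Songᵢ² = 0.34² + 0.03² + 0.08² + 0.09² + 0.46² = 0.1156 + 0.0009 + 0.0064 + 0.0081 + 0.2116 = 0.3426
B_Song = 1 / 0.3426 = 2.9189
Σp_Lincᵢ² = 0.30² + 0.02² + 0.23² + 0.37² + 0.08² = 0.0900 + 0.0004 + 0.0529 + 0.1369 + 0.0064 = 0.2866
B_Linc = 1 / 0.2866 = 3.4892
Highest B → broadest niche (most generalist): Lincoln's Sparrow (B = 3.49).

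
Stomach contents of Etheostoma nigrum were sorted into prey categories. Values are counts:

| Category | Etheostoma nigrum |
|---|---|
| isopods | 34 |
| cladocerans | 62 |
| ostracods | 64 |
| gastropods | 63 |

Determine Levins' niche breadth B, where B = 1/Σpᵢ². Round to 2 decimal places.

Proportions for Etheostoma nigrum (n=223): 34/223=0.1525, 62/223=0.2780, 64/223=0.2870, 63/223=0.2825
Σpᵢ² = 0.1525² + 0.2780² + 0.2870² + 0.2825² = 0.023256 + 0.077284 + 0.082369 + 0.079806 = 0.262715
B = 1 / 0.262715 = 3.8064

3.81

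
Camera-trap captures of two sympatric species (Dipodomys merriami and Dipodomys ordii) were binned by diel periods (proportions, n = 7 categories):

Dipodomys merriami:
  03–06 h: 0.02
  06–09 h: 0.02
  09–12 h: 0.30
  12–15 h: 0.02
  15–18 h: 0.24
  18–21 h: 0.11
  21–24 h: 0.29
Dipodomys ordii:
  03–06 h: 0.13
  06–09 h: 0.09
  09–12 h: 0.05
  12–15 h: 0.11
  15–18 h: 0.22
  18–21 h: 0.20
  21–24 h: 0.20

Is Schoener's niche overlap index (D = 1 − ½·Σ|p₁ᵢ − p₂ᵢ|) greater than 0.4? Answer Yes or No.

Σ|p₁ᵢ − p₂ᵢ| = 0.11 + 0.07 + 0.25 + 0.09 + 0.02 + 0.09 + 0.09 = 0.72
D = 1 − ½ × 0.72 = 1 − 0.360 = 0.6400
D = 0.6400 > 0.4 → Yes.

Yes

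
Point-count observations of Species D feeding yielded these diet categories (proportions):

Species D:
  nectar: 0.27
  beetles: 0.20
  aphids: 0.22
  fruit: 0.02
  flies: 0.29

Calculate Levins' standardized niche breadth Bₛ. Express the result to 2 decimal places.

0.77

Σpᵢ² = 0.27² + 0.20² + 0.22² + 0.02² + 0.29² = 0.0729 + 0.0400 + 0.0484 + 0.0004 + 0.0841 = 0.2458
B = 1 / 0.2458 = 4.0683
Bₛ = (B − 1)/(n − 1) = (4.0683 − 1)/(5 − 1) = 3.0683/4 = 0.7671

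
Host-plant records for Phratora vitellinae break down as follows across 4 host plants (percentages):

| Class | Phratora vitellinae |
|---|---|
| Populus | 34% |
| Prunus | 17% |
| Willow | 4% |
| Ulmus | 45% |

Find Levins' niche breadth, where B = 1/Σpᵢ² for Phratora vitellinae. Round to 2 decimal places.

Convert percentages to proportions (divide by 100).
Σpᵢ² = 0.34² + 0.17² + 0.04² + 0.45² = 0.1156 + 0.0289 + 0.0016 + 0.2025 = 0.3486
B = 1 / 0.3486 = 2.8686

2.87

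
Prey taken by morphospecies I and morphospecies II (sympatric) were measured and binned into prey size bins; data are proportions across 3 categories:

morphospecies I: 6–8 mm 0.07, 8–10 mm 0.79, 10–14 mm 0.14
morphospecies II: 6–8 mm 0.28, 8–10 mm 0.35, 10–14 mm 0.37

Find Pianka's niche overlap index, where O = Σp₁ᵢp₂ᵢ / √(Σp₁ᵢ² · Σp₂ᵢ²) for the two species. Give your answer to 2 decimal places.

Σ p₁ᵢp₂ᵢ = 0.0196 + 0.2765 + 0.0518 = 0.3479
Σp_1ᵢ² = 0.07² + 0.79² + 0.14² = 0.0049 + 0.6241 + 0.0196 = 0.6486
Σp_2ᵢ² = 0.28² + 0.35² + 0.37² = 0.0784 + 0.1225 + 0.1369 = 0.3378
O = 0.3479 / √(0.6486 × 0.3378) = 0.3479 / 0.46808 = 0.7432

0.74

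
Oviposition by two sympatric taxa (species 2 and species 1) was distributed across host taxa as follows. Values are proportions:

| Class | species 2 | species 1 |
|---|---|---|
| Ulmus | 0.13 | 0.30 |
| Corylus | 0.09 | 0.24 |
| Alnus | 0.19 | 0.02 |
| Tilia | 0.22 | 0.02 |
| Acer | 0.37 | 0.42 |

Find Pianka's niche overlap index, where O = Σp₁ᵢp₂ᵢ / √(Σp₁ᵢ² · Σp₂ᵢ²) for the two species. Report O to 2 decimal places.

0.79

Σ p₁ᵢp₂ᵢ = 0.0390 + 0.0216 + 0.0038 + 0.0044 + 0.1554 = 0.2242
Σp_1ᵢ² = 0.13² + 0.09² + 0.19² + 0.22² + 0.37² = 0.0169 + 0.0081 + 0.0361 + 0.0484 + 0.1369 = 0.2464
Σp_2ᵢ² = 0.30² + 0.24² + 0.02² + 0.02² + 0.42² = 0.0900 + 0.0576 + 0.0004 + 0.0004 + 0.1764 = 0.3248
O = 0.2242 / √(0.2464 × 0.3248) = 0.2242 / 0.28290 = 0.7925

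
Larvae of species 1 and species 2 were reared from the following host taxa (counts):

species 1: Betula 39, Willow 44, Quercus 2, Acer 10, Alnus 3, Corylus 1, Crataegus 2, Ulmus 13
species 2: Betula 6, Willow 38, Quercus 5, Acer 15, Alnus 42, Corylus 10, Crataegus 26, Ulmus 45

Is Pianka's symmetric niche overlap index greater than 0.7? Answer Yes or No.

No

Proportions for species 1 (n=114): 39/114=0.3421, 44/114=0.3860, 2/114=0.0175, 10/114=0.0877, 3/114=0.0263, 1/114=0.0088, 2/114=0.0175, 13/114=0.1140
Proportions for species 2 (n=187): 6/187=0.0321, 38/187=0.2032, 5/187=0.0267, 15/187=0.0802, 42/187=0.2246, 10/187=0.0535, 26/187=0.1390, 45/187=0.2406
Σ p₁ᵢp₂ᵢ = 0.010981 + 0.078435 + 0.000467 + 0.007034 + 0.005907 + 0.000471 + 0.002433 + 0.027428 = 0.133156
Σp_1ᵢ² = 0.3421² + 0.3860² + 0.0175² + 0.0877² + 0.0263² + 0.0088² + 0.0175² + 0.1140² = 0.117032 + 0.148996 + 0.000306 + 0.007691 + 0.000692 + 0.000077 + 0.000306 + 0.012996 = 0.288096
Σp_2ᵢ² = 0.0321² + 0.2032² + 0.0267² + 0.0802² + 0.2246² + 0.0535² + 0.1390² + 0.2406² = 0.001030 + 0.041290 + 0.000713 + 0.006432 + 0.050445 + 0.002862 + 0.019321 + 0.057888 = 0.179981
O = 0.133156 / √(0.288096 × 0.179981) = 0.133156 / 0.2277099 = 0.5848
O = 0.5848 < 0.7 → No.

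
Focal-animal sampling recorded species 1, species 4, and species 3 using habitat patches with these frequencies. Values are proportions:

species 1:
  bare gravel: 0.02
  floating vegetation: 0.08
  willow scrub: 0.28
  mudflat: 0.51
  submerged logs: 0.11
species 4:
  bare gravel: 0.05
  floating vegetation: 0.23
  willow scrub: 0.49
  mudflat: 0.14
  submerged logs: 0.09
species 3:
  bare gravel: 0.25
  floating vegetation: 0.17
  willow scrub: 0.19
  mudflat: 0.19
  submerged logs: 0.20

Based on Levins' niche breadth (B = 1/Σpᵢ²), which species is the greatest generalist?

species 3

Σp_1ᵢ² = 0.02² + 0.08² + 0.28² + 0.51² + 0.11² = 0.0004 + 0.0064 + 0.0784 + 0.2601 + 0.0121 = 0.3574
B_1 = 1 / 0.3574 = 2.7980
Σp_4ᵢ² = 0.05² + 0.23² + 0.49² + 0.14² + 0.09² = 0.0025 + 0.0529 + 0.2401 + 0.0196 + 0.0081 = 0.3232
B_4 = 1 / 0.3232 = 3.0941
Σp_3ᵢ² = 0.25² + 0.17² + 0.19² + 0.19² + 0.20² = 0.0625 + 0.0289 + 0.0361 + 0.0361 + 0.0400 = 0.2036
B_3 = 1 / 0.2036 = 4.9116
Highest B → broadest niche (most generalist): species 3 (B = 4.91).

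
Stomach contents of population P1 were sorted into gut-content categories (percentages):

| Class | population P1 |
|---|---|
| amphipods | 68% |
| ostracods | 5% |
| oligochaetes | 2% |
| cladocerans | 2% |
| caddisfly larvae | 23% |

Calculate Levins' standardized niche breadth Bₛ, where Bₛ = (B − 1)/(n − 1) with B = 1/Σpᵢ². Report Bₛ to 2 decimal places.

0.23

Convert percentages to proportions (divide by 100).
Σpᵢ² = 0.68² + 0.05² + 0.02² + 0.02² + 0.23² = 0.4624 + 0.0025 + 0.0004 + 0.0004 + 0.0529 = 0.5186
B = 1 / 0.5186 = 1.9283
Bₛ = (B − 1)/(n − 1) = (1.9283 − 1)/(5 − 1) = 0.9283/4 = 0.2321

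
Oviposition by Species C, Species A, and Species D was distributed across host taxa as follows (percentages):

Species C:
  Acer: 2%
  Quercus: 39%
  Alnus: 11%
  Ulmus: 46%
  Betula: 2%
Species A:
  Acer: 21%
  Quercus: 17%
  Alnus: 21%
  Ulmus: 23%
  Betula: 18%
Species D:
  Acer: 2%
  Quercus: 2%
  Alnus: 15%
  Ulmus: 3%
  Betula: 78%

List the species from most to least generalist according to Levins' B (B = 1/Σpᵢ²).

Convert percentages to proportions (divide by 100).
Σp_Cᵢ² = 0.02² + 0.39² + 0.11² + 0.46² + 0.02² = 0.0004 + 0.1521 + 0.0121 + 0.2116 + 0.0004 = 0.3766
B_C = 1 / 0.3766 = 2.6553
Σp_Aᵢ² = 0.21² + 0.17² + 0.21² + 0.23² + 0.18² = 0.0441 + 0.0289 + 0.0441 + 0.0529 + 0.0324 = 0.2024
B_A = 1 / 0.2024 = 4.9407
Σp_Dᵢ² = 0.02² + 0.02² + 0.15² + 0.03² + 0.78² = 0.0004 + 0.0004 + 0.0225 + 0.0009 + 0.6084 = 0.6326
B_D = 1 / 0.6326 = 1.5808
Ranking by B (broadest → narrowest): Species A (4.94) > Species C (2.66) > Species D (1.58)

Species A > Species C > Species D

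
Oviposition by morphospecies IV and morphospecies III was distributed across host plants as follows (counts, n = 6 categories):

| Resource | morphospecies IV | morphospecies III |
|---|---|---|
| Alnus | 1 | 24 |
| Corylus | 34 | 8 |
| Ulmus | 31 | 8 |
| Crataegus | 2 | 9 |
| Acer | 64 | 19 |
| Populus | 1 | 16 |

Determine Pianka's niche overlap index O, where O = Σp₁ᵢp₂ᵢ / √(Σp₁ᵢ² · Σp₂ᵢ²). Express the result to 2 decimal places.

0.61

Proportions for morphospecies IV (n=133): 1/133=0.0075, 34/133=0.2556, 31/133=0.2331, 2/133=0.0150, 64/133=0.4812, 1/133=0.0075
Proportions for morphospecies III (n=84): 24/84=0.2857, 8/84=0.0952, 8/84=0.0952, 9/84=0.1071, 19/84=0.2262, 16/84=0.1905
Σ p₁ᵢp₂ᵢ = 0.002143 + 0.024333 + 0.022191 + 0.001607 + 0.108847 + 0.001429 = 0.160550
Σp_1ᵢ² = 0.0075² + 0.2556² + 0.2331² + 0.0150² + 0.4812² + 0.0075² = 0.000056 + 0.065331 + 0.054336 + 0.000225 + 0.231553 + 0.000056 = 0.351557
Σp_2ᵢ² = 0.2857² + 0.0952² + 0.0952² + 0.1071² + 0.2262² + 0.1905² = 0.081624 + 0.009063 + 0.009063 + 0.011470 + 0.051166 + 0.036290 = 0.198676
O = 0.160550 / √(0.351557 × 0.198676) = 0.160550 / 0.2642838 = 0.6075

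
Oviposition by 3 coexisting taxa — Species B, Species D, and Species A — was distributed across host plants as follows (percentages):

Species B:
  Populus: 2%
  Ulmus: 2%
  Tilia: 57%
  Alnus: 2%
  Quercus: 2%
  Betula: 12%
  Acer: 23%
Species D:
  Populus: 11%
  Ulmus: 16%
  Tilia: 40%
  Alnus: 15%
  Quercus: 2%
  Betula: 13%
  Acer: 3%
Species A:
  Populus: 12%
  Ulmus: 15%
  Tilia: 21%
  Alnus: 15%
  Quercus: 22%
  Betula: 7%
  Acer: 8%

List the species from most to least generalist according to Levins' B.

Convert percentages to proportions (divide by 100).
Σp_Bᵢ² = 0.02² + 0.02² + 0.57² + 0.02² + 0.02² + 0.12² + 0.23² = 0.0004 + 0.0004 + 0.3249 + 0.0004 + 0.0004 + 0.0144 + 0.0529 = 0.3938
B_B = 1 / 0.3938 = 2.5394
Σp_Dᵢ² = 0.11² + 0.16² + 0.40² + 0.15² + 0.02² + 0.13² + 0.03² = 0.0121 + 0.0256 + 0.1600 + 0.0225 + 0.0004 + 0.0169 + 0.0009 = 0.2384
B_D = 1 / 0.2384 = 4.1946
Σp_Aᵢ² = 0.12² + 0.15² + 0.21² + 0.15² + 0.22² + 0.07² + 0.08² = 0.0144 + 0.0225 + 0.0441 + 0.0225 + 0.0484 + 0.0049 + 0.0064 = 0.1632
B_A = 1 / 0.1632 = 6.1275
Ranking by B (broadest → narrowest): Species A (6.13) > Species D (4.19) > Species B (2.54)

Species A > Species D > Species B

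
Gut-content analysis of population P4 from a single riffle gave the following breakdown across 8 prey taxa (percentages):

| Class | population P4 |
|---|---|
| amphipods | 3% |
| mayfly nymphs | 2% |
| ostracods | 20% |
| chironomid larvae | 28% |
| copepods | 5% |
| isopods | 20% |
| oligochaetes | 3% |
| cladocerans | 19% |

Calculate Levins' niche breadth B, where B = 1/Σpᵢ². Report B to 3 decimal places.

5.020

Convert percentages to proportions (divide by 100).
Σpᵢ² = 0.03² + 0.02² + 0.20² + 0.28² + 0.05² + 0.20² + 0.03² + 0.19² = 0.0009 + 0.0004 + 0.0400 + 0.0784 + 0.0025 + 0.0400 + 0.0009 + 0.0361 = 0.1992
B = 1 / 0.1992 = 5.02008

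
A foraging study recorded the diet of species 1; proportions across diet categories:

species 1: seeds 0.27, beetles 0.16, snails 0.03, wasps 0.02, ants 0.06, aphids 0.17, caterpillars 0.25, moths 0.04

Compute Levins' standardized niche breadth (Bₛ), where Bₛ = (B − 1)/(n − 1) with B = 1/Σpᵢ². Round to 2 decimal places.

0.58

Σpᵢ² = 0.27² + 0.16² + 0.03² + 0.02² + 0.06² + 0.17² + 0.25² + 0.04² = 0.0729 + 0.0256 + 0.0009 + 0.0004 + 0.0036 + 0.0289 + 0.0625 + 0.0016 = 0.1964
B = 1 / 0.1964 = 5.0916
Bₛ = (B − 1)/(n − 1) = (5.0916 − 1)/(8 − 1) = 4.0916/7 = 0.5845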